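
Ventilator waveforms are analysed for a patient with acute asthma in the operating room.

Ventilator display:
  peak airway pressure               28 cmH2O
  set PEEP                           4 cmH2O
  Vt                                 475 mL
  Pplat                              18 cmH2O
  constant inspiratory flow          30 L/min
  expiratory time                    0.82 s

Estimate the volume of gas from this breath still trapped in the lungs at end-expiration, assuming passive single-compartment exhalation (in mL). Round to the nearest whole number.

142

Flow: 30 L/min ÷ 60 = 0.5 L/s.
R = (PIP − Pplat)/V̇ = (28 − 18) / 0.5 = 10.0/0.5 = 20.0 cmH2O·s/L.
C = Vt/(Pplat − PEEP) = 475.0 / (18 − 4) = 475.0/14.0 = 33.929 mL/cmH2O.
τ = R × C = 20.0 × 0.03393 L/cmH2O = 0.6786 s.
Fraction remaining = e^(−Te/τ) = e^(−0.82/0.6786) = 0.2987.
Trapped volume = 475.0 × 0.2987 = 141.88 mL.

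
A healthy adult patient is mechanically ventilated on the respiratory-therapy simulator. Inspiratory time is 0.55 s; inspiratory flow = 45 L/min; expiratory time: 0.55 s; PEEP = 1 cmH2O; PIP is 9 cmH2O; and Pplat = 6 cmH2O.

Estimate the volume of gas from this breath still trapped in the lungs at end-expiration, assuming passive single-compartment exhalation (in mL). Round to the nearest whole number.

78

Flow: 45 L/min ÷ 60 = 0.75 L/s.
Vt = flow × Ti = 0.75 L/s × 0.55 s × 1000 mL/L = 412.5 mL.
R = (PIP − Pplat)/V̇ = (9 − 6) / 0.75 = 3.0/0.75 = 4.0 cmH2O·s/L.
C = Vt/(Pplat − PEEP) = 412.5 / (6 − 1) = 412.5/5.0 = 82.5 mL/cmH2O.
τ = R × C = 4.0 × 0.0825 L/cmH2O = 0.33 s.
Fraction remaining = e^(−Te/τ) = e^(−0.55/0.33) = 0.1889.
Trapped volume = 412.5 × 0.1889 = 77.921 mL.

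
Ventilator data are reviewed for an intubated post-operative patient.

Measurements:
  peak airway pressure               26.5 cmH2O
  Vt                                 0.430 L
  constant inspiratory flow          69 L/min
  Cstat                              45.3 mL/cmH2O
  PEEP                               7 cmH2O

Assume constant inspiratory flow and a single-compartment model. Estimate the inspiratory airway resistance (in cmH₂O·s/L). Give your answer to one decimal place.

8.7

Flow: 69 L/min ÷ 60 = 1.15 L/s.
Equation of motion (constant flow): PIP = Vt/C + R·V̇ + PEEP.
R·V̇ = PIP − Vt/C − PEEP = 26.5 − 430/45.3 − 7 = 26.5 − 9.492 − 7 = 10.008 cmH2O.
R = 10.008 / 1.15 = 8.703 cmH2O·s/L.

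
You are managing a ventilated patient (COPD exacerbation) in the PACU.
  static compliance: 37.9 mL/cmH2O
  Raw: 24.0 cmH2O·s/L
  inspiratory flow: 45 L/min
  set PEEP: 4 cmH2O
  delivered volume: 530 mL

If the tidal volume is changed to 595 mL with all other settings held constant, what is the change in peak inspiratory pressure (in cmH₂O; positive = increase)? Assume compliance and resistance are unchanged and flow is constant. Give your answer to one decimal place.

PIP = Vt/C + R·V̇ + PEEP (constant-flow equation of motion).
Only the elastic term changes: ΔPIP = ΔVt / C = (595 − 530) / 37.9 = 1.715 cmH2O.

1.7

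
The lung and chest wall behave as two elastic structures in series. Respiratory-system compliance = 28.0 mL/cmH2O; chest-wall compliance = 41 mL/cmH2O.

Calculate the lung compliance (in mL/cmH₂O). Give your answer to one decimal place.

88.3

1/CL = 1/Crs − 1/Ccw.
1/CL = 1/28.0 − 1/41 = 0.01132.
CL = 88.339 mL/cmH2O.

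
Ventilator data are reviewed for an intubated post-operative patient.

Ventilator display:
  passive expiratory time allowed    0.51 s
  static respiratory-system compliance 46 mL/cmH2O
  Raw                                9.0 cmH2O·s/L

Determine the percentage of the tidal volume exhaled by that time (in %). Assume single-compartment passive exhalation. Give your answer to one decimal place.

70.8

τ = R × C = 9.0 × 46 mL/cmH2O = 9.0 × 0.046 L/cmH2O = 0.414 s.
Passive exhalation: V(t)/V₀ = e^(−t/τ) = e^(−0.51/0.414) = 0.2917.
Fraction exhaled = 1 − 0.2917 = 0.7083 → 70.83%.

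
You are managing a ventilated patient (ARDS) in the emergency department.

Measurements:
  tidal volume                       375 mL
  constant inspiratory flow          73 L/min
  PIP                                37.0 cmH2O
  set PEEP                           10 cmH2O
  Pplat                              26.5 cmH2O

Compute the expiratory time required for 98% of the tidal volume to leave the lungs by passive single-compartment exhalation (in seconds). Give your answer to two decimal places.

0.77

Flow: 73 L/min ÷ 60 = 1.2167 L/s.
R = (PIP − Pplat)/V̇ = (37.0 − 26.5) / 1.2167 = 10.5/1.2167 = 8.63 cmH2O·s/L.
C = Vt/(Pplat − PEEP) = 375.0 / (26.5 − 10) = 375.0/16.5 = 22.727 mL/cmH2O.
τ = R × C = 8.63 × 0.02273 L/cmH2O = 0.1962 s.
t = −τ·ln(1 − 0.98) = −0.1962·ln(0.02) = 0.7675 s.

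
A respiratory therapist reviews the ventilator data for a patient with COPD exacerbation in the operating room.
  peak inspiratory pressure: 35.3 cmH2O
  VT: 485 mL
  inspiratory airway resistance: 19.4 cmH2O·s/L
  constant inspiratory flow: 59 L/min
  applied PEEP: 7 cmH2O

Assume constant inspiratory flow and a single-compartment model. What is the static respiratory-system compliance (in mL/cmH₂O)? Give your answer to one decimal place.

Flow: 59 L/min ÷ 60 = 0.9833 L/s.
Equation of motion (constant flow): PIP = Vt/C + R·V̇ + PEEP.
Vt/C = PIP − R·V̇ − PEEP = 35.3 − 19.4×0.9833 − 7 = 35.3 − 19.076 − 7 = 9.224 cmH2O.
C = Vt / 9.224 = 485 / 9.224 = 52.58 mL/cmH2O.

52.6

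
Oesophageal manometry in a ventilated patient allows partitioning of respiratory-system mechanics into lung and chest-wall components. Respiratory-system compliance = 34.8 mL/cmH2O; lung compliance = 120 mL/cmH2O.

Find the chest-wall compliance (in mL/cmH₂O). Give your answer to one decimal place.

1/Ccw = 1/Crs − 1/CL.
1/Ccw = 1/34.8 − 1/120 = 0.0204.
Ccw = 49.02 mL/cmH2O.

49.0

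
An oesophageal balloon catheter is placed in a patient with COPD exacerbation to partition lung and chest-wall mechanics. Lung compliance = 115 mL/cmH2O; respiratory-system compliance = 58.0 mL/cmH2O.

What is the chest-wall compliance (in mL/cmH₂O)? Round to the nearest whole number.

1/Ccw = 1/Crs − 1/CL.
1/Ccw = 1/58.0 − 1/115 = 0.008546.
Ccw = 117.01 mL/cmH2O.

117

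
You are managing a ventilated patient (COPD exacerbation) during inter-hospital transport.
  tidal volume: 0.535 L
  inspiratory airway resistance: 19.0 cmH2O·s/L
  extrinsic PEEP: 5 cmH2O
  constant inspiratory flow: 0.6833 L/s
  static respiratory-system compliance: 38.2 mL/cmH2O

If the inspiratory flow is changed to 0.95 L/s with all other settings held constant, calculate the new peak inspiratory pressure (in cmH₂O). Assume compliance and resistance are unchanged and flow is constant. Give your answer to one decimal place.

PIP = Vt/C + R·V̇ + PEEP (constant-flow equation of motion).
Only the resistive term changes: ΔPIP = R × ΔV̇ = 19.0 × (0.95 − 0.6833) = 19.0 × 0.2667 = 5.067 cmH2O.
Original PIP = 535/38.2 + 19.0×0.6833 + 5 = 31.988 cmH2O; new PIP = 31.988 + (5.067) = 37.055 cmH2O.

37.1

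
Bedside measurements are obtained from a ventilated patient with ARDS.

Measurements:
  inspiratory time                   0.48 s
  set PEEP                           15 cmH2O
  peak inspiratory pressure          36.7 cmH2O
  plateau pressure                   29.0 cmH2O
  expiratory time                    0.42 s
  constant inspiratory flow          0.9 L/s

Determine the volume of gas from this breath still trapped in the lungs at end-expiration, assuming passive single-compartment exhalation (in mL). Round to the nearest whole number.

Vt = flow × Ti = 0.9 L/s × 0.48 s × 1000 mL/L = 432.0 mL.
R = (PIP − Pplat)/V̇ = (36.7 − 29.0) / 0.9 = 7.7/0.9 = 8.556 cmH2O·s/L.
C = Vt/(Pplat − PEEP) = 432.0 / (29.0 − 15) = 432.0/14.0 = 30.857 mL/cmH2O.
τ = R × C = 8.556 × 0.03086 L/cmH2O = 0.264 s.
Fraction remaining = e^(−Te/τ) = e^(−0.42/0.264) = 0.2037.
Trapped volume = 432.0 × 0.2037 = 87.998 mL.

88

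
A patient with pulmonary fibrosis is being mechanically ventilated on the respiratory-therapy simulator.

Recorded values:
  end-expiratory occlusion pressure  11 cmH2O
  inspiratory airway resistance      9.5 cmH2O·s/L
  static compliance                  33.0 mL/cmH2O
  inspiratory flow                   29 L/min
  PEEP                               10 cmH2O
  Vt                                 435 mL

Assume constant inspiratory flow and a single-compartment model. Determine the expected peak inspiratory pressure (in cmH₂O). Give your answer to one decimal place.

28.8

Flow: 29 L/min ÷ 60 = 0.4833 L/s.
Total PEEP = 11 cmH2O (set 10 + intrinsic 1); this is the baseline alveolar pressure.
Equation of motion (constant flow): PIP = Vt/C + R·V̇ + PEEP.
PIP = 435/33.0 + 9.5×0.4833 + 11 = 13.182 + 4.591 + 11 = 28.773 cmH2O.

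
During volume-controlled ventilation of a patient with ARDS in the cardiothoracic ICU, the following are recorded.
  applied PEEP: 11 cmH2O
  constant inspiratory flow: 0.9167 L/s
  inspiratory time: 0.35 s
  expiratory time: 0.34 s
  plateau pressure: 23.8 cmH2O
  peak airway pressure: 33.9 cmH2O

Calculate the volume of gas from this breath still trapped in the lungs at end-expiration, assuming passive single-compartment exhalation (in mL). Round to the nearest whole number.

Vt = flow × Ti = 0.9167 L/s × 0.35 s × 1000 mL/L = 320.85 mL.
R = (PIP − Pplat)/V̇ = (33.9 − 23.8) / 0.9167 = 10.1/0.9167 = 11.018 cmH2O·s/L.
C = Vt/(Pplat − PEEP) = 320.85 / (23.8 − 11) = 320.85/12.8 = 25.066 mL/cmH2O.
τ = R × C = 11.018 × 0.02507 L/cmH2O = 0.2762 s.
Fraction remaining = e^(−Te/τ) = e^(−0.34/0.2762) = 0.292.
Trapped volume = 320.85 × 0.292 = 93.688 mL.

94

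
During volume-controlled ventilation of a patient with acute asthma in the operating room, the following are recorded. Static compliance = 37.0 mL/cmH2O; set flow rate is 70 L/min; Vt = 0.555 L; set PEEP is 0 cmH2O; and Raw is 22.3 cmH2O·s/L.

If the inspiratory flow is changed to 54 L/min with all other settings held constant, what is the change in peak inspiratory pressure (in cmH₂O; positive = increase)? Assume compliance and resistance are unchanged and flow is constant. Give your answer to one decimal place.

-5.9

Flow: 70 L/min ÷ 60 = 1.1667 L/s.
New flow: 54 L/min ÷ 60 = 0.9 L/s.
PIP = Vt/C + R·V̇ + PEEP (constant-flow equation of motion).
Only the resistive term changes: ΔPIP = R × ΔV̇ = 22.3 × (0.9 − 1.1667) = 22.3 × -0.2667 = -5.947 cmH2O.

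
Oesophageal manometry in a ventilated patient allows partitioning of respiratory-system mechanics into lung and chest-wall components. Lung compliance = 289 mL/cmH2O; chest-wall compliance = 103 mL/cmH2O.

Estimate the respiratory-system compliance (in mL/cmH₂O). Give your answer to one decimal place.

75.9

Lung and chest wall are elastances in series: 1/Crs = 1/CL + 1/Ccw.
1/Crs = 1/289 + 1/103 = 0.01317.
Crs = 75.93 mL/cmH2O.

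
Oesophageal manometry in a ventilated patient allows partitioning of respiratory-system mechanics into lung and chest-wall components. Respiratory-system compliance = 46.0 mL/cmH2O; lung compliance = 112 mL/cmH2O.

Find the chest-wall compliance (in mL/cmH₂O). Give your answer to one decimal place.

1/Ccw = 1/Crs − 1/CL.
1/Ccw = 1/46.0 − 1/112 = 0.01281.
Ccw = 78.064 mL/cmH2O.

78.1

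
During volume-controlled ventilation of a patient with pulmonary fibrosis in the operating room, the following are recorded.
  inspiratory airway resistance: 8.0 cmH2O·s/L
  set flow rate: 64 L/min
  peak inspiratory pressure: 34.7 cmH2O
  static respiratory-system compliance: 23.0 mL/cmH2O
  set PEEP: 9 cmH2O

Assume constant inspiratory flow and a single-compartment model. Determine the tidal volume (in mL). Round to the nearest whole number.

Flow: 64 L/min ÷ 60 = 1.0667 L/s.
Equation of motion (constant flow): PIP = Vt/C + R·V̇ + PEEP.
Vt/C = PIP − R·V̇ − PEEP = 34.7 − 8.534 − 9 = 17.166 cmH2O.
Vt = C × 17.166 = 23.0 × 17.166 = 394.82 mL.

395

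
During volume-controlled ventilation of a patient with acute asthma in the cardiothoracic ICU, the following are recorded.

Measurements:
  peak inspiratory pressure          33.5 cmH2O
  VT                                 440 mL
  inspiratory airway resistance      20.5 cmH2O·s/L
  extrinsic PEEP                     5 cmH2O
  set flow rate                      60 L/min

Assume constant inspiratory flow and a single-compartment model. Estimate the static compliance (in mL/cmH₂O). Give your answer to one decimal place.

55.0

Flow: 60 L/min ÷ 60 = 1 L/s.
Equation of motion (constant flow): PIP = Vt/C + R·V̇ + PEEP.
Vt/C = PIP − R·V̇ − PEEP = 33.5 − 20.5×1 − 5 = 33.5 − 20.5 − 5 = 8.0 cmH2O.
C = Vt / 8.0 = 440 / 8.0 = 55.0 mL/cmH2O.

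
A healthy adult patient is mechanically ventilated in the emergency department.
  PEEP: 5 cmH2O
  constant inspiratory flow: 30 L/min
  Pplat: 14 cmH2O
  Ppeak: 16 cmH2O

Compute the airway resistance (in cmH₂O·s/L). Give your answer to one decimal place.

Flow: 30 L/min ÷ 60 = 0.5 L/s.
Raw = (PIP − Pplat) / flow = (16 − 14) / 0.5 = 2.0 / 0.5 = 4.0 cmH2O·s/L.

4.0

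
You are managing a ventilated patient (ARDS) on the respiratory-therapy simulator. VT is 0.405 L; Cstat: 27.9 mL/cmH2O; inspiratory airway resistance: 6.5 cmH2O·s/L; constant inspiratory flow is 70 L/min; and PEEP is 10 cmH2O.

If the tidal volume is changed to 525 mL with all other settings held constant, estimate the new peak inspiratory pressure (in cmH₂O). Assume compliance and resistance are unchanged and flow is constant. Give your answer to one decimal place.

36.4

Flow: 70 L/min ÷ 60 = 1.1667 L/s.
PIP = Vt/C + R·V̇ + PEEP (constant-flow equation of motion).
Only the elastic term changes: ΔPIP = ΔVt / C = (525 − 405) / 27.9 = 4.301 cmH2O.
Original PIP = 405/27.9 + 6.5×1.1667 + 10 = 32.1 cmH2O; new PIP = 32.1 + (4.301) = 36.401 cmH2O.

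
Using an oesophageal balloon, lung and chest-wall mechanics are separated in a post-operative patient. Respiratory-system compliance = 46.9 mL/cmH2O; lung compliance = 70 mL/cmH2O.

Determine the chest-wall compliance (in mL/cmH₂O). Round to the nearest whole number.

142

1/Ccw = 1/Crs − 1/CL.
1/Ccw = 1/46.9 − 1/70 = 0.007036.
Ccw = 142.13 mL/cmH2O.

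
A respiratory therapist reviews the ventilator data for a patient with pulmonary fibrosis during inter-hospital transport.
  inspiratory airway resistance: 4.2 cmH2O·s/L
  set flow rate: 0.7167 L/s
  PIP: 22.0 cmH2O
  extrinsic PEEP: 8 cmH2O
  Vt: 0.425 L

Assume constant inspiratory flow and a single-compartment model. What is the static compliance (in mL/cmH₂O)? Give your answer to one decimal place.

Equation of motion (constant flow): PIP = Vt/C + R·V̇ + PEEP.
Vt/C = PIP − R·V̇ − PEEP = 22.0 − 4.2×0.7167 − 8 = 22.0 − 3.01 − 8 = 10.99 cmH2O.
C = Vt / 10.99 = 425 / 10.99 = 38.672 mL/cmH2O.

38.7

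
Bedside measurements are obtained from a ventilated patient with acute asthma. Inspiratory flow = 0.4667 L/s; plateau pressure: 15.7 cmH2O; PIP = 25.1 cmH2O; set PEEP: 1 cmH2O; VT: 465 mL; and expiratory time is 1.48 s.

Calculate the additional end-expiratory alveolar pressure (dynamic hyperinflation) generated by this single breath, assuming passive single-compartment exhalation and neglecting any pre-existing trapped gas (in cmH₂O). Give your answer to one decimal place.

R = (PIP − Pplat)/V̇ = (25.1 − 15.7) / 0.4667 = 9.4/0.4667 = 20.141 cmH2O·s/L.
C = Vt/(Pplat − PEEP) = 465.0 / (15.7 − 1) = 465.0/14.7 = 31.633 mL/cmH2O.
τ = R × C = 20.141 × 0.03163 L/cmH2O = 0.6371 s.
Fraction remaining = e^(−Te/τ) = e^(−1.48/0.6371) = 0.09798; trapped volume = 465.0 × 0.09798 = 45.561 mL.
Additional alveolar pressure from trapping ≈ V_trapped / C = 45.561 / 31.633 = 1.44 cmH2O.

1.4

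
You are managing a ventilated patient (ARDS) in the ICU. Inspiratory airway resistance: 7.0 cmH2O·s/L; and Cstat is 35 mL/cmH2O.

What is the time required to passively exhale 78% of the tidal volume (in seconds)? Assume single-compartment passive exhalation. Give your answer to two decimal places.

0.37

τ = R × C = 7.0 × 35 mL/cmH2O = 7.0 × 0.035 L/cmH2O = 0.245 s.
Exhaled fraction f = 1 − e^(−t/τ) → t = −τ·ln(1 − f) = −0.245·ln(0.22) = 0.371 s.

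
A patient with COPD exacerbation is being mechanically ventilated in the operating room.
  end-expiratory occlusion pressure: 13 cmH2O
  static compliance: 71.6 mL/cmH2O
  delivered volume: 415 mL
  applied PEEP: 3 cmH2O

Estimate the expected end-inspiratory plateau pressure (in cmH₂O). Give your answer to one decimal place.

18.8

End-expiratory occlusion gives total PEEP = 13 cmH2O (intrinsic PEEP = 13 − 3 = 10). Use total PEEP for the elastic gradient.
Pplat = PEEPtotal + Vt / Cstat = 13 + 415 / 71.6 = 13 + 5.796 = 18.796 cmH2O.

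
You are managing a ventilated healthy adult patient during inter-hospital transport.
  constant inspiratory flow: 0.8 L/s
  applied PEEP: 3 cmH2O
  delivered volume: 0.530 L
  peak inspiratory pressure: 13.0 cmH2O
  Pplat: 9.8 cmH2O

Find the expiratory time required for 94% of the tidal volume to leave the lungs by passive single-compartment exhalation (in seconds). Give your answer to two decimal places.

R = (PIP − Pplat)/V̇ = (13.0 − 9.8) / 0.8 = 3.2/0.8 = 4.0 cmH2O·s/L.
C = Vt/(Pplat − PEEP) = 530.0 / (9.8 − 3) = 530.0/6.8 = 77.941 mL/cmH2O.
τ = R × C = 4.0 × 0.07794 L/cmH2O = 0.3118 s.
t = −τ·ln(1 − 0.94) = −0.3118·ln(0.06) = 0.8772 s.

0.88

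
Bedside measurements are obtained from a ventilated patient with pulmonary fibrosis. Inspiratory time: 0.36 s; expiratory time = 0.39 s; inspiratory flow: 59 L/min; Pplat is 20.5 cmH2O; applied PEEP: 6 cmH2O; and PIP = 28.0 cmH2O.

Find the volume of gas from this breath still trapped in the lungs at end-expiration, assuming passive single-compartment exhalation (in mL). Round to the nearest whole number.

44

Flow: 59 L/min ÷ 60 = 0.9833 L/s.
Vt = flow × Ti = 0.9833 L/s × 0.36 s × 1000 mL/L = 353.99 mL.
R = (PIP − Pplat)/V̇ = (28.0 − 20.5) / 0.9833 = 7.5/0.9833 = 7.627 cmH2O·s/L.
C = Vt/(Pplat − PEEP) = 353.99 / (20.5 − 6) = 353.99/14.5 = 24.413 mL/cmH2O.
τ = R × C = 7.627 × 0.02441 L/cmH2O = 0.1862 s.
Fraction remaining = e^(−Te/τ) = e^(−0.39/0.1862) = 0.1231.
Trapped volume = 353.99 × 0.1231 = 43.576 mL.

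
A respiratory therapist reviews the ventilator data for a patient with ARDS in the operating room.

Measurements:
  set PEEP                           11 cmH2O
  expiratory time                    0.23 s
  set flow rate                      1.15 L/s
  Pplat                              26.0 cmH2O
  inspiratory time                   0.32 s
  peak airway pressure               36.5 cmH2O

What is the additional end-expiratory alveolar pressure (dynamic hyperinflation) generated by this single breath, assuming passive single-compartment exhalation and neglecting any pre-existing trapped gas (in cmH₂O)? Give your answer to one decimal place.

Vt = flow × Ti = 1.15 L/s × 0.32 s × 1000 mL/L = 368.0 mL.
R = (PIP − Pplat)/V̇ = (36.5 − 26.0) / 1.15 = 10.5/1.15 = 9.13 cmH2O·s/L.
C = Vt/(Pplat − PEEP) = 368.0 / (26.0 − 11) = 368.0/15.0 = 24.533 mL/cmH2O.
τ = R × C = 9.13 × 0.02453 L/cmH2O = 0.224 s.
Fraction remaining = e^(−Te/τ) = e^(−0.23/0.224) = 0.3582; trapped volume = 368.0 × 0.3582 = 131.82 mL.
Additional alveolar pressure from trapping ≈ V_trapped / C = 131.82 / 24.533 = 5.373 cmH2O.

5.4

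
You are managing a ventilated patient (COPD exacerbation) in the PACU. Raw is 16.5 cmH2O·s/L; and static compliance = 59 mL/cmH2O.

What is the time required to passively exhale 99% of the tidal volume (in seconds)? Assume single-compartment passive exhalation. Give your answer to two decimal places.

4.48

τ = R × C = 16.5 × 59 mL/cmH2O = 16.5 × 0.059 L/cmH2O = 0.9735 s.
Exhaled fraction f = 1 − e^(−t/τ) → t = −τ·ln(1 − f) = −0.9735·ln(0.01) = 4.483 s.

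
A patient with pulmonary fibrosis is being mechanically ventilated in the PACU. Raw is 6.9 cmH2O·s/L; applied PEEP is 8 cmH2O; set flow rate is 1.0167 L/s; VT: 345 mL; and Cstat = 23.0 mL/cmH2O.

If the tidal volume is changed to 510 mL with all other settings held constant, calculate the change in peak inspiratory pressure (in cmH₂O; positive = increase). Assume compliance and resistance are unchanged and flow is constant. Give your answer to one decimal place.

7.2

PIP = Vt/C + R·V̇ + PEEP (constant-flow equation of motion).
Only the elastic term changes: ΔPIP = ΔVt / C = (510 − 345) / 23.0 = 7.174 cmH2O.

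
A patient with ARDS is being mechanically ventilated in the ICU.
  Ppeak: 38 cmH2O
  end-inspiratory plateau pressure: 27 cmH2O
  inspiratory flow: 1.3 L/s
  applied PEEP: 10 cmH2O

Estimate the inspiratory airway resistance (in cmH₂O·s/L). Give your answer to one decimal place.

Raw = (PIP − Pplat) / flow = (38 − 27) / 1.3 = 11.0 / 1.3 = 8.462 cmH2O·s/L.

8.5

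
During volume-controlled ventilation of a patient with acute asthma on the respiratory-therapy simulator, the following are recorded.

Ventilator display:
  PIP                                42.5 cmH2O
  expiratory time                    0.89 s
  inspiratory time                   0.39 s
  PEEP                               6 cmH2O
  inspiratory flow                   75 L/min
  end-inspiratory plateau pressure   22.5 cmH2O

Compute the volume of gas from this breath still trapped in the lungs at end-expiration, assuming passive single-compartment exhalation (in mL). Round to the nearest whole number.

Flow: 75 L/min ÷ 60 = 1.25 L/s.
Vt = flow × Ti = 1.25 L/s × 0.39 s × 1000 mL/L = 487.5 mL.
R = (PIP − Pplat)/V̇ = (42.5 − 22.5) / 1.25 = 20.0/1.25 = 16.0 cmH2O·s/L.
C = Vt/(Pplat − PEEP) = 487.5 / (22.5 − 6) = 487.5/16.5 = 29.545 mL/cmH2O.
τ = R × C = 16.0 × 0.02955 L/cmH2O = 0.4728 s.
Fraction remaining = e^(−Te/τ) = e^(−0.89/0.4728) = 0.1522.
Trapped volume = 487.5 × 0.1522 = 74.198 mL.

74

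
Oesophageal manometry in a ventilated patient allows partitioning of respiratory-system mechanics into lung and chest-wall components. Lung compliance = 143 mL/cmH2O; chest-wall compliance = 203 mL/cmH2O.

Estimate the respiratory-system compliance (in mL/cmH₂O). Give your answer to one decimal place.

Lung and chest wall are elastances in series: 1/Crs = 1/CL + 1/Ccw.
1/Crs = 1/143 + 1/203 = 0.01192.
Crs = 83.893 mL/cmH2O.

83.9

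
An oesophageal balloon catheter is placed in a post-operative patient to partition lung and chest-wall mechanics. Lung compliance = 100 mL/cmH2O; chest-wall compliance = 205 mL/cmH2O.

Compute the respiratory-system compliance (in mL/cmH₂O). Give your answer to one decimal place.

Lung and chest wall are elastances in series: 1/Crs = 1/CL + 1/Ccw.
1/Crs = 1/100 + 1/205 = 0.01488.
Crs = 67.204 mL/cmH2O.

67.2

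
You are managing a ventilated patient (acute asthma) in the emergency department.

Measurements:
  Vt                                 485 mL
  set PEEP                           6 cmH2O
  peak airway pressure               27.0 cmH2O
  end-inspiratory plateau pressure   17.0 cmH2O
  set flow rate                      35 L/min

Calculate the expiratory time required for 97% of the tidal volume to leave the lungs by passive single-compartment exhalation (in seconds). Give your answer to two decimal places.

2.65

Flow: 35 L/min ÷ 60 = 0.5833 L/s.
R = (PIP − Pplat)/V̇ = (27.0 − 17.0) / 0.5833 = 10.0/0.5833 = 17.144 cmH2O·s/L.
C = Vt/(Pplat − PEEP) = 485.0 / (17.0 − 6) = 485.0/11.0 = 44.091 mL/cmH2O.
τ = R × C = 17.144 × 0.04409 L/cmH2O = 0.7559 s.
t = −τ·ln(1 − 0.97) = −0.7559·ln(0.03) = 2.651 s.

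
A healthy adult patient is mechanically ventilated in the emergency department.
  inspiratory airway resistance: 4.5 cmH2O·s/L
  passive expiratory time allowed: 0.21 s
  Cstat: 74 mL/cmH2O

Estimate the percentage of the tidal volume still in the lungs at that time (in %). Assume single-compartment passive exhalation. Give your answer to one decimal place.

τ = R × C = 4.5 × 74 mL/cmH2O = 4.5 × 0.074 L/cmH2O = 0.333 s.
Passive exhalation: V(t)/V₀ = e^(−t/τ) = e^(−0.21/0.333) = 0.5323.
Fraction remaining = 0.5323 → 53.23%.

53.2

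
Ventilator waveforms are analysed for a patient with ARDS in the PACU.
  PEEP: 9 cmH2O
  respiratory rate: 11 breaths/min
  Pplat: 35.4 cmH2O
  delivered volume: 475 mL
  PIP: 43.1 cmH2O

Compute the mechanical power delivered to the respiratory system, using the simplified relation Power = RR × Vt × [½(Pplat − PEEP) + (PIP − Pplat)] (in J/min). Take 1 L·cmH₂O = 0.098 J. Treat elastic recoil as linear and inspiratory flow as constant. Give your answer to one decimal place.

Per-breath work = Vt × [½(Pplat−PEEP) + (PIP−Pplat)] = 0.475 × [0.5×26.4 + 7.7] = 0.475 × 20.9 = 9.928 L·cmH2O.
Power = 11 × 9.928 = 109.21 L·cmH2O/min.
× 0.098 J/(L·cmH2O) → 10.703 J/min.

10.7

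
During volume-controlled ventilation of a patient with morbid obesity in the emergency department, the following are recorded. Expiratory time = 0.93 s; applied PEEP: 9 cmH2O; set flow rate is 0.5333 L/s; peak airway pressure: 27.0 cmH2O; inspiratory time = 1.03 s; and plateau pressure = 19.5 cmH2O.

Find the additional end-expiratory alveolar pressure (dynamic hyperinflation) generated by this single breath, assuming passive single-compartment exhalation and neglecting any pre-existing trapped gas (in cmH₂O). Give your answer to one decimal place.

Vt = flow × Ti = 0.5333 L/s × 1.03 s × 1000 mL/L = 549.3 mL.
R = (PIP − Pplat)/V̇ = (27.0 − 19.5) / 0.5333 = 7.5/0.5333 = 14.063 cmH2O·s/L.
C = Vt/(Pplat − PEEP) = 549.3 / (19.5 − 9) = 549.3/10.5 = 52.314 mL/cmH2O.
τ = R × C = 14.063 × 0.05231 L/cmH2O = 0.7356 s.
Fraction remaining = e^(−Te/τ) = e^(−0.93/0.7356) = 0.2824; trapped volume = 549.3 × 0.2824 = 155.12 mL.
Additional alveolar pressure from trapping ≈ V_trapped / C = 155.12 / 52.314 = 2.965 cmH2O.

3.0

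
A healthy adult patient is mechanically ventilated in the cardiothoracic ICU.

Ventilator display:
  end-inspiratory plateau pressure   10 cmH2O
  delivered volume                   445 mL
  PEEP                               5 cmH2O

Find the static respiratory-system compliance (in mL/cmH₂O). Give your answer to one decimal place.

89.0

Cstat = Vt / (Pplat − PEEP) = 445 / (10 − 5) = 445 / 5.0 = 89.0 mL/cmH2O.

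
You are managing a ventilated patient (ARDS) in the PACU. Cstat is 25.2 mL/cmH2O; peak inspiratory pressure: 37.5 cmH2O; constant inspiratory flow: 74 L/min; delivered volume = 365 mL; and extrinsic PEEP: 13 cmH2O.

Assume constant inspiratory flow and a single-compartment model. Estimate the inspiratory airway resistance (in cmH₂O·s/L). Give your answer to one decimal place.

Flow: 74 L/min ÷ 60 = 1.2333 L/s.
Equation of motion (constant flow): PIP = Vt/C + R·V̇ + PEEP.
R·V̇ = PIP − Vt/C − PEEP = 37.5 − 365/25.2 − 13 = 37.5 − 14.484 − 13 = 10.016 cmH2O.
R = 10.016 / 1.2333 = 8.121 cmH2O·s/L.

8.1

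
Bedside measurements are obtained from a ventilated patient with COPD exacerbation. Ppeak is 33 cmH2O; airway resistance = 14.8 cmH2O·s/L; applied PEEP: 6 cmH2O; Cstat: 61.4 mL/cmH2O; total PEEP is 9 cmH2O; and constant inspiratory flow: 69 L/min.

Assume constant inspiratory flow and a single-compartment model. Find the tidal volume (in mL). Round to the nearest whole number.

Flow: 69 L/min ÷ 60 = 1.15 L/s.
Total PEEP = 9 cmH2O (set 6 + intrinsic 3); this is the baseline alveolar pressure.
Equation of motion (constant flow): PIP = Vt/C + R·V̇ + PEEP.
Vt/C = PIP − R·V̇ − PEEP = 33 − 17.02 − 9 = 6.98 cmH2O.
Vt = C × 6.98 = 61.4 × 6.98 = 428.57 mL.

429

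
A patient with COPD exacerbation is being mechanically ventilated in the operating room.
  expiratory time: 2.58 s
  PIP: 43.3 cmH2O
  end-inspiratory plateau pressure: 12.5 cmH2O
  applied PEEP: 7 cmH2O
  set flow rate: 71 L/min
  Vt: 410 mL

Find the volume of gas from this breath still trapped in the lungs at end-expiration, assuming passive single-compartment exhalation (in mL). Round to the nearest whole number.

108

Flow: 71 L/min ÷ 60 = 1.1833 L/s.
R = (PIP − Pplat)/V̇ = (43.3 − 12.5) / 1.1833 = 30.8/1.1833 = 26.029 cmH2O·s/L.
C = Vt/(Pplat − PEEP) = 410.0 / (12.5 − 7) = 410.0/5.5 = 74.545 mL/cmH2O.
τ = R × C = 26.029 × 0.07455 L/cmH2O = 1.94 s.
Fraction remaining = e^(−Te/τ) = e^(−2.58/1.94) = 0.2645.
Trapped volume = 410.0 × 0.2645 = 108.45 mL.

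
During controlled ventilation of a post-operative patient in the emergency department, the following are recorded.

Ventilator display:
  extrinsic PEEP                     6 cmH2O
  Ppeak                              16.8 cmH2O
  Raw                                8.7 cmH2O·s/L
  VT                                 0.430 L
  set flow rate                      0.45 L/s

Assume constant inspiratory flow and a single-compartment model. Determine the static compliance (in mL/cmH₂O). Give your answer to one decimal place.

Equation of motion (constant flow): PIP = Vt/C + R·V̇ + PEEP.
Vt/C = PIP − R·V̇ − PEEP = 16.8 − 8.7×0.45 − 6 = 16.8 − 3.915 − 6 = 6.885 cmH2O.
C = Vt / 6.885 = 430 / 6.885 = 62.455 mL/cmH2O.

62.5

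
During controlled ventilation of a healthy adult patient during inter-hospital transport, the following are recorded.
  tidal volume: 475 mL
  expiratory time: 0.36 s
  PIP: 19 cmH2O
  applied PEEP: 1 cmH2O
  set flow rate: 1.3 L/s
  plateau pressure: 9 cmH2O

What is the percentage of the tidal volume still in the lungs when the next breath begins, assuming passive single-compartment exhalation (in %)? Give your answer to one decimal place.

R = (PIP − Pplat)/V̇ = (19 − 9) / 1.3 = 10.0/1.3 = 7.692 cmH2O·s/L.
C = Vt/(Pplat − PEEP) = 475.0 / (9 − 1) = 475.0/8.0 = 59.375 mL/cmH2O.
τ = R × C = 7.692 × 0.05938 L/cmH2O = 0.4568 s.
Fraction remaining at end-expiration = e^(−Te/τ) = e^(−0.36/0.4568) = 0.4547 → 45.47%.

45.5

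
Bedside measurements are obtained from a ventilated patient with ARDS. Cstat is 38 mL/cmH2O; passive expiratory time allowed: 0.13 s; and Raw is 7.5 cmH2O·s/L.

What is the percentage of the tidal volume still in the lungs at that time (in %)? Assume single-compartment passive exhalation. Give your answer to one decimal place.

τ = R × C = 7.5 × 38 mL/cmH2O = 7.5 × 0.038 L/cmH2O = 0.285 s.
Passive exhalation: V(t)/V₀ = e^(−t/τ) = e^(−0.13/0.285) = 0.6337.
Fraction remaining = 0.6337 → 63.37%.

63.4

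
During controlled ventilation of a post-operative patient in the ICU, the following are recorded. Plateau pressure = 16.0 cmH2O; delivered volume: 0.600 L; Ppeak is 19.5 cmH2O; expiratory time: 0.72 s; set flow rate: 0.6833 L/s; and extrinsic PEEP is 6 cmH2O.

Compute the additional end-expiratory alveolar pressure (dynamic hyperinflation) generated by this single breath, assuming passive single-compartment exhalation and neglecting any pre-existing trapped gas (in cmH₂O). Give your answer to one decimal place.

R = (PIP − Pplat)/V̇ = (19.5 − 16.0) / 0.6833 = 3.5/0.6833 = 5.122 cmH2O·s/L.
C = Vt/(Pplat − PEEP) = 600.0 / (16.0 − 6) = 600.0/10.0 = 60.0 mL/cmH2O.
τ = R × C = 5.122 × 0.06 L/cmH2O = 0.3073 s.
Fraction remaining = e^(−Te/τ) = e^(−0.72/0.3073) = 0.09604; trapped volume = 600.0 × 0.09604 = 57.624 mL.
Additional alveolar pressure from trapping ≈ V_trapped / C = 57.624 / 60.0 = 0.9604 cmH2O.

1.0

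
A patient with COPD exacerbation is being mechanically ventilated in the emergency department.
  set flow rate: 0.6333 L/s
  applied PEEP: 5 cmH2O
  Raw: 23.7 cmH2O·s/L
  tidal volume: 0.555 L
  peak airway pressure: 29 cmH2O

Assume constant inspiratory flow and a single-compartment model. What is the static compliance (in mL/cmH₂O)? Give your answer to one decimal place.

61.7

Equation of motion (constant flow): PIP = Vt/C + R·V̇ + PEEP.
Vt/C = PIP − R·V̇ − PEEP = 29 − 23.7×0.6333 − 5 = 29 − 15.009 − 5 = 8.991 cmH2O.
C = Vt / 8.991 = 555 / 8.991 = 61.728 mL/cmH2O.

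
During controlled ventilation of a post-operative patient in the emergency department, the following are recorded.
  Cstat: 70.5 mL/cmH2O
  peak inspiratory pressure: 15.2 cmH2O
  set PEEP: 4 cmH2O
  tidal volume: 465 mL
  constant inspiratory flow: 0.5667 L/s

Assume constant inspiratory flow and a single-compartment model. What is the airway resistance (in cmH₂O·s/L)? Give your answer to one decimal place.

Equation of motion (constant flow): PIP = Vt/C + R·V̇ + PEEP.
R·V̇ = PIP − Vt/C − PEEP = 15.2 − 465/70.5 − 4 = 15.2 − 6.596 − 4 = 4.604 cmH2O.
R = 4.604 / 0.5667 = 8.124 cmH2O·s/L.

8.1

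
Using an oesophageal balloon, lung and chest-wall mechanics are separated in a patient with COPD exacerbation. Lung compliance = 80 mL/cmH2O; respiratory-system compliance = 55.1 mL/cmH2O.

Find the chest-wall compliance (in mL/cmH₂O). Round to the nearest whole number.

177

1/Ccw = 1/Crs − 1/CL.
1/Ccw = 1/55.1 − 1/80 = 0.005649.
Ccw = 177.02 mL/cmH2O.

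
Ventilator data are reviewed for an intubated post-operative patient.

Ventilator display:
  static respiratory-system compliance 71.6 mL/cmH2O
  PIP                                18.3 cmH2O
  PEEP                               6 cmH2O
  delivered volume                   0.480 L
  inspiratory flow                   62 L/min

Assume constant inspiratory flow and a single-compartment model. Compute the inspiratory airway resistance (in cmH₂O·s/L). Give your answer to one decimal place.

Flow: 62 L/min ÷ 60 = 1.0333 L/s.
Equation of motion (constant flow): PIP = Vt/C + R·V̇ + PEEP.
R·V̇ = PIP − Vt/C − PEEP = 18.3 − 480/71.6 − 6 = 18.3 − 6.704 − 6 = 5.596 cmH2O.
R = 5.596 / 1.0333 = 5.416 cmH2O·s/L.

5.4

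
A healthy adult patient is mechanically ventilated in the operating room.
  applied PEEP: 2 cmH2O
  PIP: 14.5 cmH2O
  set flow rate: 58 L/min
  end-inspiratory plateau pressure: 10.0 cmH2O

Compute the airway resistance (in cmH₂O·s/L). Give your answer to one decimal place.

4.7

Flow: 58 L/min ÷ 60 = 0.9667 L/s.
Raw = (PIP − Pplat) / flow = (14.5 − 10.0) / 0.9667 = 4.5 / 0.9667 = 4.655 cmH2O·s/L.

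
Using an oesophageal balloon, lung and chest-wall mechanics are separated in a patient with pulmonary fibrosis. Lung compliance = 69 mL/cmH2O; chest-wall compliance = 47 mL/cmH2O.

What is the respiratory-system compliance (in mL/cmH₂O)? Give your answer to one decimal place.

Lung and chest wall are elastances in series: 1/Crs = 1/CL + 1/Ccw.
1/Crs = 1/69 + 1/47 = 0.03577.
Crs = 27.956 mL/cmH2O.

28.0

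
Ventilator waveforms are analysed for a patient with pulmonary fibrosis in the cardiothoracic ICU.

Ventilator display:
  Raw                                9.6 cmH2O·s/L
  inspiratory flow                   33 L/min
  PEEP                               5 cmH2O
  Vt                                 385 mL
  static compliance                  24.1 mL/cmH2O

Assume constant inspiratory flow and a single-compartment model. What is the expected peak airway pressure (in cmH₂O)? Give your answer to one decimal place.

Flow: 33 L/min ÷ 60 = 0.55 L/s.
Equation of motion (constant flow): PIP = Vt/C + R·V̇ + PEEP.
PIP = 385/24.1 + 9.6×0.55 + 5 = 15.975 + 5.28 + 5 = 26.255 cmH2O.

26.3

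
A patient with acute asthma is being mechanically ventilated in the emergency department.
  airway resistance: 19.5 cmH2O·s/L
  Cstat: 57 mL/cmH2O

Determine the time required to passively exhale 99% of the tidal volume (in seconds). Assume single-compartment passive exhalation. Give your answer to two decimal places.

5.12

τ = R × C = 19.5 × 57 mL/cmH2O = 19.5 × 0.057 L/cmH2O = 1.112 s.
Exhaled fraction f = 1 − e^(−t/τ) → t = −τ·ln(1 − f) = −1.112·ln(0.01) = 5.121 s.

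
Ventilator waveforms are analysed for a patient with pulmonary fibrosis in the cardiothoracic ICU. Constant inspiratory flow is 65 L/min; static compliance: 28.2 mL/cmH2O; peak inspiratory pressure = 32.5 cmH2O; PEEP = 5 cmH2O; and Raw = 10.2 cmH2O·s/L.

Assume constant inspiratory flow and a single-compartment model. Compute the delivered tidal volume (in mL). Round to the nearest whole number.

464

Flow: 65 L/min ÷ 60 = 1.0833 L/s.
Equation of motion (constant flow): PIP = Vt/C + R·V̇ + PEEP.
Vt/C = PIP − R·V̇ − PEEP = 32.5 − 11.05 − 5 = 16.45 cmH2O.
Vt = C × 16.45 = 28.2 × 16.45 = 463.89 mL.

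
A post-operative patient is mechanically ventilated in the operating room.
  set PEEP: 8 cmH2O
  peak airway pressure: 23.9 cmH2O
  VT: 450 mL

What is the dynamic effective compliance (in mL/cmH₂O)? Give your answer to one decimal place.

28.3

Dynamic compliance = Vt / (PIP − PEEP) = 450 / (23.9 − 8) = 450 / 15.9 = 28.302 mL/cmH2O.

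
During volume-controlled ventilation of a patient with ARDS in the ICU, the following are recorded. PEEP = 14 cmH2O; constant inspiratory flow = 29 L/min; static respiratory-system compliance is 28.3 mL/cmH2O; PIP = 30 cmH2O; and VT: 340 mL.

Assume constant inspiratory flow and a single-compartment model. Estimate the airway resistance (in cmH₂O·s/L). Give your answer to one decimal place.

Flow: 29 L/min ÷ 60 = 0.4833 L/s.
Equation of motion (constant flow): PIP = Vt/C + R·V̇ + PEEP.
R·V̇ = PIP − Vt/C − PEEP = 30 − 340/28.3 − 14 = 30 − 12.014 − 14 = 3.986 cmH2O.
R = 3.986 / 0.4833 = 8.247 cmH2O·s/L.

8.2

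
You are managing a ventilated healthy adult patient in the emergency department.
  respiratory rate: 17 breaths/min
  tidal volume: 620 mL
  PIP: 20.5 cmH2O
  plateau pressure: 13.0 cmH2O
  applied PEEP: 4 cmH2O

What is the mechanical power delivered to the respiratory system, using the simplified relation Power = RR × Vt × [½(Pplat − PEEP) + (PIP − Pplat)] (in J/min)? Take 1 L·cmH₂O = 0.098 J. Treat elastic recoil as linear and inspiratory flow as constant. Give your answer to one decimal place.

Per-breath work = Vt × [½(Pplat−PEEP) + (PIP−Pplat)] = 0.620 × [0.5×9.0 + 7.5] = 0.620 × 12.0 = 7.44 L·cmH2O.
Power = 17 × 7.44 = 126.48 L·cmH2O/min.
× 0.098 J/(L·cmH2O) → 12.395 J/min.

12.4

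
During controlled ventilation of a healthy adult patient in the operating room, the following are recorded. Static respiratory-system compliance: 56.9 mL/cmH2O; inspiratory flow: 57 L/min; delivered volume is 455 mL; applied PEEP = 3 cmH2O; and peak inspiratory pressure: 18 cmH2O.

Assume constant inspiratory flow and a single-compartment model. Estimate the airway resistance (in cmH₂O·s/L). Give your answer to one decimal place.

Flow: 57 L/min ÷ 60 = 0.95 L/s.
Equation of motion (constant flow): PIP = Vt/C + R·V̇ + PEEP.
R·V̇ = PIP − Vt/C − PEEP = 18 − 455/56.9 − 3 = 18 − 7.996 − 3 = 7.004 cmH2O.
R = 7.004 / 0.95 = 7.373 cmH2O·s/L.

7.4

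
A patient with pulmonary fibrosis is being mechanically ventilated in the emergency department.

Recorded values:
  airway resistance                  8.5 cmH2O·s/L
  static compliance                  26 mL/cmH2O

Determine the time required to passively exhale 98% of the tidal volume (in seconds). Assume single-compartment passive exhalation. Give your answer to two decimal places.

τ = R × C = 8.5 × 26 mL/cmH2O = 8.5 × 0.026 L/cmH2O = 0.221 s.
Exhaled fraction f = 1 − e^(−t/τ) → t = −τ·ln(1 − f) = −0.221·ln(0.02) = 0.8646 s.

0.86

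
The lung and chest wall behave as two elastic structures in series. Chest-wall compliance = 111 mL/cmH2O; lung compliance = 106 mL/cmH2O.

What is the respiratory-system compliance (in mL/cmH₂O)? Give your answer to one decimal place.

54.2

Lung and chest wall are elastances in series: 1/Crs = 1/CL + 1/Ccw.
1/Crs = 1/106 + 1/111 = 0.01844.
Crs = 54.23 mL/cmH2O.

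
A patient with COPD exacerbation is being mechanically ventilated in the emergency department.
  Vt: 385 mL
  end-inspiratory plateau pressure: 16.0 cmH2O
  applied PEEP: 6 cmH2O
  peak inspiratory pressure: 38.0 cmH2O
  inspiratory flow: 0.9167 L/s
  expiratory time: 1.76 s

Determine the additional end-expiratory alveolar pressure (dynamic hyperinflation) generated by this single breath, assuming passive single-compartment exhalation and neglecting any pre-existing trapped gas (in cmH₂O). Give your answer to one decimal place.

1.5

R = (PIP − Pplat)/V̇ = (38.0 − 16.0) / 0.9167 = 22.0/0.9167 = 23.999 cmH2O·s/L.
C = Vt/(Pplat − PEEP) = 385.0 / (16.0 − 6) = 385.0/10.0 = 38.5 mL/cmH2O.
τ = R × C = 23.999 × 0.0385 L/cmH2O = 0.924 s.
Fraction remaining = e^(−Te/τ) = e^(−1.76/0.924) = 0.1489; trapped volume = 385.0 × 0.1489 = 57.327 mL.
Additional alveolar pressure from trapping ≈ V_trapped / C = 57.327 / 38.5 = 1.489 cmH2O.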